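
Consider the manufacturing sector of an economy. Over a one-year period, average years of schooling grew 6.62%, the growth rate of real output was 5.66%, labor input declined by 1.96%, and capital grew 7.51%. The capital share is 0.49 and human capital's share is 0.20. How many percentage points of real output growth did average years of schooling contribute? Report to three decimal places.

Contribution = share × growth = 0.2 × 6.62 = 1.324 pp.

1.324 pp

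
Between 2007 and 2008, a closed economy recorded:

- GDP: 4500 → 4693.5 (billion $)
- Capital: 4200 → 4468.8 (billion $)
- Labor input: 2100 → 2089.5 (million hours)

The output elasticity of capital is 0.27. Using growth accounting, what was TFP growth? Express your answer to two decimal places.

2.94%

GDP growth = (4693.5 − 4500) / 4500 = 4.3%.
Capital growth = (4468.8 − 4200) / 4200 = 6.4%.
Labor input growth = (2089.5 − 2100) / 2100 = -0.5%.
Labor's share = 1 − 0.27 = 0.73.
Capital: 0.27 × 6.4 = 1.728 pp.
Labor input: 0.73 × (-0.5) = -0.365 pp.
TFP growth = 4.3 − 1.363 = 2.937%.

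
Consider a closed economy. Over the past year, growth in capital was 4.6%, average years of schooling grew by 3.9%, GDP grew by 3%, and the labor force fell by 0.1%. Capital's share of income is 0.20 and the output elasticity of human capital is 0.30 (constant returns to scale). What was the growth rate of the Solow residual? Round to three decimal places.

The Solow residual grew 0.960%.

Labor's share = 1 − 0.2 − 0.3 = 0.5.
Capital: 0.2 × 4.6 = 0.92 pp.
Average years of schooling: 0.3 × 3.9 = 1.17 pp.
The labor force: 0.5 × (-0.1) = -0.05 pp.
TFP growth = 3 − 2.04 = 0.96%.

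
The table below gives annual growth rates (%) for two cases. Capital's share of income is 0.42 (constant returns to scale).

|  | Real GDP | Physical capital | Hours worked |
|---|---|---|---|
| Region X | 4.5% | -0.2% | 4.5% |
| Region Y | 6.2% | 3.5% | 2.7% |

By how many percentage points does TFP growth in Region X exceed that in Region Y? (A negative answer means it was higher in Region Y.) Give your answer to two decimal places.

-1.19 percentage points

Labor's share = 1 − 0.42 = 0.58.
Region X: TFP = 4.5 + 0.084 − 2.61 = 1.974%.
Region Y: TFP = 6.2 − 1.47 − 1.566 = 3.164%.
Difference = 1.974 − (3.164) = -1.19 pp.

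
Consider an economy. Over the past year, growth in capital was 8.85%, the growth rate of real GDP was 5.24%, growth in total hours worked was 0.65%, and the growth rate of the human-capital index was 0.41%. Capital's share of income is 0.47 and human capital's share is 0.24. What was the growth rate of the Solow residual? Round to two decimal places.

Labor's share = 1 − 0.47 − 0.24 = 0.29.
Capital: 0.47 × 8.85 = 4.1595 pp.
The human-capital index: 0.24 × 0.41 = 0.0984 pp.
Total hours worked: 0.29 × 0.65 = 0.1885 pp.
TFP growth = 5.24 − 4.4464 = 0.7936%.

0.79%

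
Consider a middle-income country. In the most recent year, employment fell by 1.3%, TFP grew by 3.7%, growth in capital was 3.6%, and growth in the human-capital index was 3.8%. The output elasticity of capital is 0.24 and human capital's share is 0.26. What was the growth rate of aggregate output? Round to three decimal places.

Labor's share = 1 − 0.24 − 0.26 = 0.5.
Capital: 0.24 × 3.6 = 0.864 pp.
The human-capital index: 0.26 × 3.8 = 0.988 pp.
Employment: 0.5 × (-1.3) = -0.65 pp.
Output growth = 3.7 + 1.202 = 4.902%.

4.902%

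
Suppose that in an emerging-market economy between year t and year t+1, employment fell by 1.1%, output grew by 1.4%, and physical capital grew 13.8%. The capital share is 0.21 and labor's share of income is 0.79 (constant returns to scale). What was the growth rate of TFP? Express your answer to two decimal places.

-0.63%

Labor's share = 1 − 0.21 = 0.79.
Physical capital: 0.21 × 13.8 = 2.898 pp.
Employment: 0.79 × (-1.1) = -0.869 pp.
TFP growth = 1.4 − 2.029 = -0.629%.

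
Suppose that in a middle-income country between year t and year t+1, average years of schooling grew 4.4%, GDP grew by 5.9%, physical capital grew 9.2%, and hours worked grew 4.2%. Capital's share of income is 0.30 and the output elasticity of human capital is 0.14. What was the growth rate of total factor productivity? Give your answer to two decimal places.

Labor's share = 1 − 0.3 − 0.14 = 0.56.
Physical capital: 0.3 × 9.2 = 2.76 pp.
Average years of schooling: 0.14 × 4.4 = 0.616 pp.
Hours worked: 0.56 × 4.2 = 2.352 pp.
TFP growth = 5.9 − 5.728 = 0.172%.

0.17%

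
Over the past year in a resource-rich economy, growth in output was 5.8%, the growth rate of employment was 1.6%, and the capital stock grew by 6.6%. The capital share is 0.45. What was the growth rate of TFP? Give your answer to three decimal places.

Labor's share = 1 − 0.45 = 0.55.
The capital stock: 0.45 × 6.6 = 2.97 pp.
Employment: 0.55 × 1.6 = 0.88 pp.
TFP growth = 5.8 − 3.85 = 1.95%.

1.950%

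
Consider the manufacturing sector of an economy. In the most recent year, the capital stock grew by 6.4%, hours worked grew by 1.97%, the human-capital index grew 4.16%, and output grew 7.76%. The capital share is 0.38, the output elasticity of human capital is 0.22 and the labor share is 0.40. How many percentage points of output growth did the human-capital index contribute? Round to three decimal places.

Contribution = share × growth = 0.22 × 4.16 = 0.9152 pp.

0.915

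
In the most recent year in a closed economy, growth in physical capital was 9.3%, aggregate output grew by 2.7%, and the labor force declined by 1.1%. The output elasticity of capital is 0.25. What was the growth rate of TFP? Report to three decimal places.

TFP grew 1.200%.

Labor's share = 1 − 0.25 = 0.75.
Physical capital: 0.25 × 9.3 = 2.325 pp.
The labor force: 0.75 × (-1.1) = -0.825 pp.
TFP growth = 2.7 − 1.5 = 1.2%.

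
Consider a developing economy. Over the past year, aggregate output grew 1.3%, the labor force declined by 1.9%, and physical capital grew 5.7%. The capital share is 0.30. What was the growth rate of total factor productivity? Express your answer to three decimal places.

Labor's share = 1 − 0.3 = 0.7.
Physical capital: 0.3 × 5.7 = 1.71 pp.
The labor force: 0.7 × (-1.9) = -1.33 pp.
TFP growth = 1.3 − 0.38 = 0.92%.

0.920%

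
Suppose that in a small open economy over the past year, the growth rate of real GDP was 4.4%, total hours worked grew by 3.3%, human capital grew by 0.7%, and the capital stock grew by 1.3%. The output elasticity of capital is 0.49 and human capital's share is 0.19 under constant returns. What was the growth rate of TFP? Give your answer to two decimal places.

Labor's share = 1 − 0.49 − 0.19 = 0.32.
The capital stock: 0.49 × 1.3 = 0.637 pp.
Human capital: 0.19 × 0.7 = 0.133 pp.
Total hours worked: 0.32 × 3.3 = 1.056 pp.
TFP growth = 4.4 − 1.826 = 2.574%.

2.57%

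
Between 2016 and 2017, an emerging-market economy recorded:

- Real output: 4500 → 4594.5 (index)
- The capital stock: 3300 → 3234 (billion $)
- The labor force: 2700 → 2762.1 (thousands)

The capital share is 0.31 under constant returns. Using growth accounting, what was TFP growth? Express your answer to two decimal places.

Real output growth = (4594.5 − 4500) / 4500 = 2.1%.
The capital stock growth = (3234 − 3300) / 3300 = -2%.
The labor force growth = (2762.1 − 2700) / 2700 = 2.3%.
Labor's share = 1 − 0.31 = 0.69.
The capital stock: 0.31 × (-2) = -0.62 pp.
The labor force: 0.69 × 2.3 = 1.587 pp.
TFP growth = 2.1 − 0.967 = 1.133%.

TFP growth was 1.13%.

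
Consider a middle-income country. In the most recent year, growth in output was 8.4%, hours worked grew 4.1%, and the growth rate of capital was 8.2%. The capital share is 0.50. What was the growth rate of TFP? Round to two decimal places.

TFP growth was 2.25%.

Labor's share = 1 − 0.5 = 0.5.
Capital: 0.5 × 8.2 = 4.1 pp.
Hours worked: 0.5 × 4.1 = 2.05 pp.
TFP growth = 8.4 − 6.15 = 2.25%.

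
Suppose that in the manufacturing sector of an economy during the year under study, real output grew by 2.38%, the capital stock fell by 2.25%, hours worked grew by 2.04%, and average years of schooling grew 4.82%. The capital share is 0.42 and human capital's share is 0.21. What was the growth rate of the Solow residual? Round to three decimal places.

Labor's share = 1 − 0.42 − 0.21 = 0.37.
The capital stock: 0.42 × (-2.25) = -0.945 pp.
Average years of schooling: 0.21 × 4.82 = 1.0122 pp.
Hours worked: 0.37 × 2.04 = 0.7548 pp.
TFP growth = 2.38 − 0.822 = 1.558%.

1.558%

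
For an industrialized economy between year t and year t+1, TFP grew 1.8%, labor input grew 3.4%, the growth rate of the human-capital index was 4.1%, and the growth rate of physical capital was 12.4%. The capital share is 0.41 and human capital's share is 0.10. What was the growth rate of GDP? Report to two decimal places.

GDP grew 8.96%.

Labor's share = 1 − 0.41 − 0.1 = 0.49.
Physical capital: 0.41 × 12.4 = 5.084 pp.
The human-capital index: 0.1 × 4.1 = 0.41 pp.
Labor input: 0.49 × 3.4 = 1.666 pp.
Output growth = 1.8 + 7.16 = 8.96%.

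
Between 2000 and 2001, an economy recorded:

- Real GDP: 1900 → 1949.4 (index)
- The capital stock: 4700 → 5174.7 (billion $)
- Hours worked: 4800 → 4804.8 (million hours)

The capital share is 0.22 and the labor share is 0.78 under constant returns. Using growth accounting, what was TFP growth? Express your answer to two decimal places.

Real GDP growth = (1949.4 − 1900) / 1900 = 2.6%.
The capital stock growth = (5174.7 − 4700) / 4700 = 10.1%.
Hours worked growth = (4804.8 − 4800) / 4800 = 0.1%.
Labor's share = 1 − 0.22 = 0.78.
The capital stock: 0.22 × 10.1 = 2.222 pp.
Hours worked: 0.78 × 0.1 = 0.078 pp.
TFP growth = 2.6 − 2.3 = 0.3%.

0.30%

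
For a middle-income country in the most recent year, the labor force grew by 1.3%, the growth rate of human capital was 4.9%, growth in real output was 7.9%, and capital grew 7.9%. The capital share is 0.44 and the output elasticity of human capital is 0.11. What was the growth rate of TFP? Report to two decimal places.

3.30%

Labor's share = 1 − 0.44 − 0.11 = 0.45.
Capital: 0.44 × 7.9 = 3.476 pp.
Human capital: 0.11 × 4.9 = 0.539 pp.
The labor force: 0.45 × 1.3 = 0.585 pp.
TFP growth = 7.9 − 4.6 = 3.3%.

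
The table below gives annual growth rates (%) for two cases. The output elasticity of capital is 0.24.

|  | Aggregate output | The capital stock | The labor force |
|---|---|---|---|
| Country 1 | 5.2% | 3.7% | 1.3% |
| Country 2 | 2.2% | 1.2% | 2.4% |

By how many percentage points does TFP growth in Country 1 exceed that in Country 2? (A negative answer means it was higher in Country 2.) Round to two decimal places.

Labor's share = 1 − 0.24 = 0.76.
Country 1: TFP = 5.2 − 0.888 − 0.988 = 3.324%.
Country 2: TFP = 2.2 − 0.288 − 1.824 = 0.088%.
Difference = 3.324 − (0.088) = 3.236 pp.

3.24 percentage points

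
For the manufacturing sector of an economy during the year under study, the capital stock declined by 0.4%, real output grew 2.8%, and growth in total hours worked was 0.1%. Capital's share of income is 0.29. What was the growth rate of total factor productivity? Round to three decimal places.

Total factor productivity growth was 2.845%.

Labor's share = 1 − 0.29 = 0.71.
The capital stock: 0.29 × (-0.4) = -0.116 pp.
Total hours worked: 0.71 × 0.1 = 0.071 pp.
TFP growth = 2.8 + 0.045 = 2.845%.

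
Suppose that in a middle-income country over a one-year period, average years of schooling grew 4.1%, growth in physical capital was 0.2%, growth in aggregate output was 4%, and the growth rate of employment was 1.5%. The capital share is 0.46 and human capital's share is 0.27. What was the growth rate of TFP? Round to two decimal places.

2.40%

Labor's share = 1 − 0.46 − 0.27 = 0.27.
Physical capital: 0.46 × 0.2 = 0.092 pp.
Average years of schooling: 0.27 × 4.1 = 1.107 pp.
Employment: 0.27 × 1.5 = 0.405 pp.
TFP growth = 4 − 1.604 = 2.396%.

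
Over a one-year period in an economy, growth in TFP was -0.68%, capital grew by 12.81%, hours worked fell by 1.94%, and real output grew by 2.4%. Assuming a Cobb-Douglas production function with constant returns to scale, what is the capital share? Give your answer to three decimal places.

α = 0.340

gY = gA + α·gK + (1−α)·gL, so gY − gA − gL = α(gK − gL).
2.4 + 0.68 + 1.94 = α × (12.81 − (-1.94)).
5.02 = 14.75 α, so α = 0.34034.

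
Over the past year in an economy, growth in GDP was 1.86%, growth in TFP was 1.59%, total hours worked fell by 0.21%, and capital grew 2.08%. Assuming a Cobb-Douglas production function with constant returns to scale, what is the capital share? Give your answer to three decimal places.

0.210

gY = gA + α·gK + (1−α)·gL, so gY − gA − gL = α(gK − gL).
1.86 − 1.59 + 0.21 = α × (2.08 − (-0.21)).
0.48 = 2.29 α, so α = 0.20961.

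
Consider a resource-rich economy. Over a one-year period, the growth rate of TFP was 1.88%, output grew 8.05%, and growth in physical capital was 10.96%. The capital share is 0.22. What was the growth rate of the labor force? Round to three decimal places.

Labor's share = 1 − 0.22 = 0.78.
gY = gA + 0.22×10.96 + 0.78×g.
0.78×g = 8.05 − 1.88 − 2.4112 = 3.7588.
g = 3.7588 / 0.78 = 4.81897%.

4.819%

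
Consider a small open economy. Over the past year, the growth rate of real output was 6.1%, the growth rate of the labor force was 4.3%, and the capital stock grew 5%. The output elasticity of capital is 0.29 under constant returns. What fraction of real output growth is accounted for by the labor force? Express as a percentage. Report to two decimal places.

50.05%

Labor's share = 1 − 0.29 = 0.71.
The labor force contributed 0.71 × 4.3 = 3.053 pp.
Share of growth = 3.053 / 6.1 × 100 = 50.0492%.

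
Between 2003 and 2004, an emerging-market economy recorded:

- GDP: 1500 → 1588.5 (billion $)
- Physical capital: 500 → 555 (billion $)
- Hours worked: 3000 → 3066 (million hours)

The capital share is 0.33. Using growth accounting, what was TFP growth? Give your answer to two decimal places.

0.80%

GDP growth = (1588.5 − 1500) / 1500 = 5.9%.
Physical capital growth = (555 − 500) / 500 = 11%.
Hours worked growth = (3066 − 3000) / 3000 = 2.2%.
Labor's share = 1 − 0.33 = 0.67.
Physical capital: 0.33 × 11 = 3.63 pp.
Hours worked: 0.67 × 2.2 = 1.474 pp.
TFP growth = 5.9 − 5.104 = 0.796%.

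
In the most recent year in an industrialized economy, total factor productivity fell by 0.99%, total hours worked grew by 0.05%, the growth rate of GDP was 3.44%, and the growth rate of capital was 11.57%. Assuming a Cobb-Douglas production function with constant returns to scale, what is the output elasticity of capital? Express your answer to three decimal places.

The output elasticity of capital is 0.380.

gY = gA + α·gK + (1−α)·gL, so gY − gA − gL = α(gK − gL).
3.44 + 0.99 − 0.05 = α × (11.57 − 0.05).
4.38 = 11.52 α, so α = 0.38021.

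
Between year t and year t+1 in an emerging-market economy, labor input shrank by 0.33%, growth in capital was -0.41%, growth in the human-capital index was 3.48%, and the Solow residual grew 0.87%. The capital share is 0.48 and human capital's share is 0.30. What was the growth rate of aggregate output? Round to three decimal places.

Labor's share = 1 − 0.48 − 0.3 = 0.22.
Capital: 0.48 × (-0.41) = -0.1968 pp.
The human-capital index: 0.3 × 3.48 = 1.044 pp.
Labor input: 0.22 × (-0.33) = -0.0726 pp.
Output growth = 0.87 + 0.7746 = 1.6446%.

Aggregate output grew 1.645%.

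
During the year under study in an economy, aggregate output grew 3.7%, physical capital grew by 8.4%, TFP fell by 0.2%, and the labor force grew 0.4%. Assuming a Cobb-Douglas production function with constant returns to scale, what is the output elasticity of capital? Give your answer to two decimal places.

gY = gA + α·gK + (1−α)·gL, so gY − gA − gL = α(gK − gL).
3.7 + 0.2 − 0.4 = α × (8.4 − 0.4).
3.5 = 8 α, so α = 0.4375.

α = 0.44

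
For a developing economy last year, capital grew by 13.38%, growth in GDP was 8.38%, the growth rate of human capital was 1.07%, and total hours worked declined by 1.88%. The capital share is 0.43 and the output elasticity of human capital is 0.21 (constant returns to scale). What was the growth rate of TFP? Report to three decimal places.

Labor's share = 1 − 0.43 − 0.21 = 0.36.
Capital: 0.43 × 13.38 = 5.7534 pp.
Human capital: 0.21 × 1.07 = 0.2247 pp.
Total hours worked: 0.36 × (-1.88) = -0.6768 pp.
TFP growth = 8.38 − 5.3013 = 3.0787%.

3.079%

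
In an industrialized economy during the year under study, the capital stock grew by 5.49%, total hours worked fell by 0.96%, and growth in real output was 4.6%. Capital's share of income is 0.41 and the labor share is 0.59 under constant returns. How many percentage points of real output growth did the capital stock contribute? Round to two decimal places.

2.25 pp

Contribution = share × growth = 0.41 × 5.49 = 2.2509 pp.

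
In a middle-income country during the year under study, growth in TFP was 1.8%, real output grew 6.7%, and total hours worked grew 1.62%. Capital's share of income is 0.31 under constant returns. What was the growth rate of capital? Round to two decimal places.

12.20%

Labor's share = 1 − 0.31 = 0.69.
gY = gA + 0.69×1.62 + 0.31×g.
0.31×g = 6.7 − 1.8 − 1.1178 = 3.7822.
g = 3.7822 / 0.31 = 12.2006%.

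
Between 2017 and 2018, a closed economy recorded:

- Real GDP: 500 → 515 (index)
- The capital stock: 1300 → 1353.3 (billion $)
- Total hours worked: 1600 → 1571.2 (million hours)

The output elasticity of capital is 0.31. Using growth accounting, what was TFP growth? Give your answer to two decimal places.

TFP grew 2.97%.

Real GDP growth = (515 − 500) / 500 = 3%.
The capital stock growth = (1353.3 − 1300) / 1300 = 4.1%.
Total hours worked growth = (1571.2 − 1600) / 1600 = -1.8%.
Labor's share = 1 − 0.31 = 0.69.
The capital stock: 0.31 × 4.1 = 1.271 pp.
Total hours worked: 0.69 × (-1.8) = -1.242 pp.
TFP growth = 3 − 0.029 = 2.971%.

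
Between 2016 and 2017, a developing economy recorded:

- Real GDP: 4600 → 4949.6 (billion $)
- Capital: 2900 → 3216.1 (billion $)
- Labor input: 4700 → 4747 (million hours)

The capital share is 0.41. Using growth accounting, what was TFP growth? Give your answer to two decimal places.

Real GDP growth = (4949.6 − 4600) / 4600 = 7.6%.
Capital growth = (3216.1 − 2900) / 2900 = 10.9%.
Labor input growth = (4747 − 4700) / 4700 = 1%.
Labor's share = 1 − 0.41 = 0.59.
Capital: 0.41 × 10.9 = 4.469 pp.
Labor input: 0.59 × 1 = 0.59 pp.
TFP growth = 7.6 − 5.059 = 2.541%.

TFP grew 2.54%.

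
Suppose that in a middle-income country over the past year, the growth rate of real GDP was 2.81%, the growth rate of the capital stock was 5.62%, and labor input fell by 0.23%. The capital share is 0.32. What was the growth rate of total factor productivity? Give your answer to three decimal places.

Labor's share = 1 − 0.32 = 0.68.
The capital stock: 0.32 × 5.62 = 1.7984 pp.
Labor input: 0.68 × (-0.23) = -0.1564 pp.
TFP growth = 2.81 − 1.642 = 1.168%.

Total factor productivity growth was 1.168%.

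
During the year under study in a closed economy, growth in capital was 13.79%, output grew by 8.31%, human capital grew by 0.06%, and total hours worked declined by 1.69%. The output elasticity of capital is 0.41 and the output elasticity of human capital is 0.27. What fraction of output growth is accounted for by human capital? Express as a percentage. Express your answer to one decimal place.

Human capital contributed 0.27 × 0.06 = 0.0162 pp.
Share of growth = 0.0162 / 8.31 × 100 = 0.195%.

Human capital accounted for 0.2% of growth.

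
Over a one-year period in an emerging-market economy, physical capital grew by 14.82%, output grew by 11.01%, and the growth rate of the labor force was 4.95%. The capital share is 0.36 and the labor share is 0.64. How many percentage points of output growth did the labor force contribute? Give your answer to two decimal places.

Labor's share = 1 − 0.36 = 0.64.
Contribution = share × growth = 0.64 × 4.95 = 3.168 pp.

3.17 percentage points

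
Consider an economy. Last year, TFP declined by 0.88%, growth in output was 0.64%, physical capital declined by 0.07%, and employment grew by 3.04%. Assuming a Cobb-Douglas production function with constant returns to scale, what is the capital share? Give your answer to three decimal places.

α = 0.489

gY = gA + α·gK + (1−α)·gL, so gY − gA − gL = α(gK − gL).
0.64 + 0.88 − 3.04 = α × (-0.07 − 3.04).
-1.52 = -3.11 α, so α = 0.48875.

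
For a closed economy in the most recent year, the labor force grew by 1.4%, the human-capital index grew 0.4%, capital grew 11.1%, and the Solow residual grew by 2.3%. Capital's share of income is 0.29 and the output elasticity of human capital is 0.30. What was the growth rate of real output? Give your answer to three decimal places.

6.213%

Labor's share = 1 − 0.29 − 0.3 = 0.41.
Capital: 0.29 × 11.1 = 3.219 pp.
The human-capital index: 0.3 × 0.4 = 0.12 pp.
The labor force: 0.41 × 1.4 = 0.574 pp.
Output growth = 2.3 + 3.913 = 6.213%.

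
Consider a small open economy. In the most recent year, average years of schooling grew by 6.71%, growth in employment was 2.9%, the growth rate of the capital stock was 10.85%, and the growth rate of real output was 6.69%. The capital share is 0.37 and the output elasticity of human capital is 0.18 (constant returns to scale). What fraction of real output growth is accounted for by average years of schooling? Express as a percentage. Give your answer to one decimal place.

Average years of schooling contributed 0.18 × 6.71 = 1.2078 pp.
Share of growth = 1.2078 / 6.69 × 100 = 18.054%.

Average years of schooling accounted for 18.1% of growth.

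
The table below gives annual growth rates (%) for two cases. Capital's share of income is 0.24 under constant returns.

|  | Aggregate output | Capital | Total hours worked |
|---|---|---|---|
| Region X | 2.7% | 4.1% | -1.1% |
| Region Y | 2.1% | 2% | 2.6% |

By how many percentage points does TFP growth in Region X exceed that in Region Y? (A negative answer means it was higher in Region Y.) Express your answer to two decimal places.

2.91 percentage points

Labor's share = 1 − 0.24 = 0.76.
Region X: TFP = 2.7 − 0.984 + 0.836 = 2.552%.
Region Y: TFP = 2.1 − 0.48 − 1.976 = -0.356%.
Difference = 2.552 − (-0.356) = 2.908 pp.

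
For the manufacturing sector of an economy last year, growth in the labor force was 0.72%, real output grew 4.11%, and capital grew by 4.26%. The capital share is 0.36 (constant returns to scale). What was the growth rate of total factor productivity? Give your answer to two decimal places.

Labor's share = 1 − 0.36 = 0.64.
Capital: 0.36 × 4.26 = 1.5336 pp.
The labor force: 0.64 × 0.72 = 0.4608 pp.
TFP growth = 4.11 − 1.9944 = 2.1156%.

Total factor productivity grew 2.12%.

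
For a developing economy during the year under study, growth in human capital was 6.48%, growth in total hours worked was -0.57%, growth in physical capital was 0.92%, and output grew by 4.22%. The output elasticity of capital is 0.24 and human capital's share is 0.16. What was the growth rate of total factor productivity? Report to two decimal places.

Labor's share = 1 − 0.24 − 0.16 = 0.6.
Physical capital: 0.24 × 0.92 = 0.2208 pp.
Human capital: 0.16 × 6.48 = 1.0368 pp.
Total hours worked: 0.6 × (-0.57) = -0.342 pp.
TFP growth = 4.22 − 0.9156 = 3.3044%.

Total factor productivity growth was 3.30%.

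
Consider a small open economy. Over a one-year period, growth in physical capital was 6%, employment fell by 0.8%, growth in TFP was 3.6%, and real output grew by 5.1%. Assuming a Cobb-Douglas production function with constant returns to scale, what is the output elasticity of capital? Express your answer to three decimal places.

gY = gA + α·gK + (1−α)·gL, so gY − gA − gL = α(gK − gL).
5.1 − 3.6 + 0.8 = α × (6 − (-0.8)).
2.3 = 6.8 α, so α = 0.33824.

The output elasticity of capital is 0.338.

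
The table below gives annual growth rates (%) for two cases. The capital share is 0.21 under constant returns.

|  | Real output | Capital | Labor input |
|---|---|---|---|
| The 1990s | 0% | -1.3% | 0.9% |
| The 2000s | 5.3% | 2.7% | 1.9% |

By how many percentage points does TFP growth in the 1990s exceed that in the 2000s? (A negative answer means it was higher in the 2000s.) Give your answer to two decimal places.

-3.67 percentage points

Labor's share = 1 − 0.21 = 0.79.
The 1990s: TFP = 0 + 0.273 − 0.711 = -0.438%.
The 2000s: TFP = 5.3 − 0.567 − 1.501 = 3.232%.
Difference = -0.438 − (3.232) = -3.67 pp.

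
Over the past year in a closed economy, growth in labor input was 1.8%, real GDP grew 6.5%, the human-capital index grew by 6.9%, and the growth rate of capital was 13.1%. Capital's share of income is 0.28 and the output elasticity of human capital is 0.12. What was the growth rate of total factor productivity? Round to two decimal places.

Labor's share = 1 − 0.28 − 0.12 = 0.6.
Capital: 0.28 × 13.1 = 3.668 pp.
The human-capital index: 0.12 × 6.9 = 0.828 pp.
Labor input: 0.6 × 1.8 = 1.08 pp.
TFP growth = 6.5 − 5.576 = 0.924%.

Total factor productivity growth was 0.92%.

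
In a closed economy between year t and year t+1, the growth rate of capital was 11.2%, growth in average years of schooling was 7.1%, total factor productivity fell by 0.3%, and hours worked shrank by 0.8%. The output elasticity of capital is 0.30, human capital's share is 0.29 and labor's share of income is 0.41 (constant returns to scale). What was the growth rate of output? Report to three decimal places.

4.791%

Labor's share = 1 − 0.3 − 0.29 = 0.41.
Capital: 0.3 × 11.2 = 3.36 pp.
Average years of schooling: 0.29 × 7.1 = 2.059 pp.
Hours worked: 0.41 × (-0.8) = -0.328 pp.
Output growth = -0.3 + 5.091 = 4.791%.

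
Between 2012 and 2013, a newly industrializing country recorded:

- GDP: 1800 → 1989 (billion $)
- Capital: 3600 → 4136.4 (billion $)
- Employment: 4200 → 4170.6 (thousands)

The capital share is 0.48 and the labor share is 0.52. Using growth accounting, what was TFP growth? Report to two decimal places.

GDP growth = (1989 − 1800) / 1800 = 10.5%.
Capital growth = (4136.4 − 3600) / 3600 = 14.9%.
Employment growth = (4170.6 − 4200) / 4200 = -0.7%.
Labor's share = 1 − 0.48 = 0.52.
Capital: 0.48 × 14.9 = 7.152 pp.
Employment: 0.52 × (-0.7) = -0.364 pp.
TFP growth = 10.5 − 6.788 = 3.712%.

TFP growth was 3.71%.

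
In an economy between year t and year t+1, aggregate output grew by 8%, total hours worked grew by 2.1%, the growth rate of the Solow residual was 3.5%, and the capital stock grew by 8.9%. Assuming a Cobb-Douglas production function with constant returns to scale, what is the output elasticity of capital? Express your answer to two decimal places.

α = 0.35

gY = gA + α·gK + (1−α)·gL, so gY − gA − gL = α(gK − gL).
8 − 3.5 − 2.1 = α × (8.9 − 2.1).
2.4 = 6.8 α, so α = 0.3529.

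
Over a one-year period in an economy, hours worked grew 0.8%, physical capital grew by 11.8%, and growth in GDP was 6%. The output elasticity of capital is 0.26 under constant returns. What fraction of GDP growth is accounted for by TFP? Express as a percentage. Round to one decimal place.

Labor's share = 1 − 0.26 = 0.74.
Physical capital: 0.26 × 11.8 = 3.068 pp.
Hours worked: 0.74 × 0.8 = 0.592 pp.
TFP growth = 6 − 3.66 = 2.34%.
TFP share of growth = 2.34 / 6 × 100 = 39%.

39.0%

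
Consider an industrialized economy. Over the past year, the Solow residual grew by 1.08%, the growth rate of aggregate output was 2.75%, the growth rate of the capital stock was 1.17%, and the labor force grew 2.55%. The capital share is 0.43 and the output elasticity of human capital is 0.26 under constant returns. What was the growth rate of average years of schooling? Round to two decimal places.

1.45%

Labor's share = 1 − 0.43 − 0.26 = 0.31.
gY = gA + 0.43×1.17 + 0.31×2.55 + 0.26×g.
0.26×g = 2.75 − 1.08 − 1.2936 = 0.3764.
g = 0.3764 / 0.26 = 1.4477%.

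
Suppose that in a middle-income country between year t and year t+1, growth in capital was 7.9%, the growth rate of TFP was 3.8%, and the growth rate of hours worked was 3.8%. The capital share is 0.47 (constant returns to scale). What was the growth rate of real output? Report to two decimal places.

9.53%

Labor's share = 1 − 0.47 = 0.53.
Capital: 0.47 × 7.9 = 3.713 pp.
Hours worked: 0.53 × 3.8 = 2.014 pp.
Output growth = 3.8 + 5.727 = 9.527%.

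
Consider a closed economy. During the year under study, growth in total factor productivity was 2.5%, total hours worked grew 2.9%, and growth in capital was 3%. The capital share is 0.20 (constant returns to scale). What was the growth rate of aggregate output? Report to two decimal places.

Labor's share = 1 − 0.2 = 0.8.
Capital: 0.2 × 3 = 0.6 pp.
Total hours worked: 0.8 × 2.9 = 2.32 pp.
Output growth = 2.5 + 2.92 = 5.42%.

5.42%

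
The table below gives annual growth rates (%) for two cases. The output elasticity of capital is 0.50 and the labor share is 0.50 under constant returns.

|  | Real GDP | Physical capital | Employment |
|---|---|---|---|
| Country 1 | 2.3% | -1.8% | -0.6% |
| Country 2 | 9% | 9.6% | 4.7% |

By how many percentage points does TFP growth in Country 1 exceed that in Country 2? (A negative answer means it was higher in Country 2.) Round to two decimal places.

Labor's share = 1 − 0.5 = 0.5.
Country 1: TFP = 2.3 + 0.9 + 0.3 = 3.5%.
Country 2: TFP = 9 − 4.8 − 2.35 = 1.85%.
Difference = 3.5 − (1.85) = 1.65 pp.

1.65 percentage points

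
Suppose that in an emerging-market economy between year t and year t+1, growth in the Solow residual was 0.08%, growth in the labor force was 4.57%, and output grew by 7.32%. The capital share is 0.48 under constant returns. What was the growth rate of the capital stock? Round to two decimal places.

Labor's share = 1 − 0.48 = 0.52.
gY = gA + 0.52×4.57 + 0.48×g.
0.48×g = 7.32 − 0.08 − 2.3764 = 4.8636.
g = 4.8636 / 0.48 = 10.1325%.

The capital stock grew 10.13%.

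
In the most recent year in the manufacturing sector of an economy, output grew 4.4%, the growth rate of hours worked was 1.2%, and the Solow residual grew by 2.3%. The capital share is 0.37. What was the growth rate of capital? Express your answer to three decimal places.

Labor's share = 1 − 0.37 = 0.63.
gY = gA + 0.63×1.2 + 0.37×g.
0.37×g = 4.4 − 2.3 − 0.756 = 1.344.
g = 1.344 / 0.37 = 3.63243%.

3.632%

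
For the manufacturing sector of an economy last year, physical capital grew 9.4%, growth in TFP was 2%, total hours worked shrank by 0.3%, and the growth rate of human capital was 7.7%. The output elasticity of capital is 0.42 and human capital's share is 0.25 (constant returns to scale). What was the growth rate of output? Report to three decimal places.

Labor's share = 1 − 0.42 − 0.25 = 0.33.
Physical capital: 0.42 × 9.4 = 3.948 pp.
Human capital: 0.25 × 7.7 = 1.925 pp.
Total hours worked: 0.33 × (-0.3) = -0.099 pp.
Output growth = 2 + 5.774 = 7.774%.

7.774%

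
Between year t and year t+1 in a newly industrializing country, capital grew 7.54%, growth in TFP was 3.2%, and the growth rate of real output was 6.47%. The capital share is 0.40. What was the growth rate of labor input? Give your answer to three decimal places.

Labor input grew 0.423%.

Labor's share = 1 − 0.4 = 0.6.
gY = gA + 0.4×7.54 + 0.6×g.
0.6×g = 6.47 − 3.2 − 3.016 = 0.254.
g = 0.254 / 0.6 = 0.42333%.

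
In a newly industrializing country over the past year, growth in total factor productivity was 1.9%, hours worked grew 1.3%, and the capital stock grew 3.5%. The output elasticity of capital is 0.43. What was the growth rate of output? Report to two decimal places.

4.15%

Labor's share = 1 − 0.43 = 0.57.
The capital stock: 0.43 × 3.5 = 1.505 pp.
Hours worked: 0.57 × 1.3 = 0.741 pp.
Output growth = 1.9 + 2.246 = 4.146%.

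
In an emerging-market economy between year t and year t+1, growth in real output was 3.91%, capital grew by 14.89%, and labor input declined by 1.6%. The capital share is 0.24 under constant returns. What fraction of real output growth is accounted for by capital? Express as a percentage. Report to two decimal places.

Capital contributed 0.24 × 14.89 = 3.5736 pp.
Share of growth = 3.5736 / 3.91 × 100 = 91.3964%.

91.40%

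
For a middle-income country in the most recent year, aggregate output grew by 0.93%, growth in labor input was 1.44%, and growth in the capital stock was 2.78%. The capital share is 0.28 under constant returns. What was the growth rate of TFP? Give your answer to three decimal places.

Labor's share = 1 − 0.28 = 0.72.
The capital stock: 0.28 × 2.78 = 0.7784 pp.
Labor input: 0.72 × 1.44 = 1.0368 pp.
TFP growth = 0.93 − 1.8152 = -0.8852%.

-0.885%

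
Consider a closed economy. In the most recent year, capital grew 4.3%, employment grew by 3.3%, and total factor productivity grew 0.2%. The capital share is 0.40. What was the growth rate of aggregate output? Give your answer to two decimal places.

Labor's share = 1 − 0.4 = 0.6.
Capital: 0.4 × 4.3 = 1.72 pp.
Employment: 0.6 × 3.3 = 1.98 pp.
Output growth = 0.2 + 3.7 = 3.9%.

Aggregate output growth was 3.90%.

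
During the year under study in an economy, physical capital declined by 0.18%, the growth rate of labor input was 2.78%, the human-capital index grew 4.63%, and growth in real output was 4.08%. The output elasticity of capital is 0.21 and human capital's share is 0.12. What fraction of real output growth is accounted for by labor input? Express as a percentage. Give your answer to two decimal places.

45.65%

Labor's share = 1 − 0.21 − 0.12 = 0.67.
Labor input contributed 0.67 × 2.78 = 1.8626 pp.
Share of growth = 1.8626 / 4.08 × 100 = 45.652%.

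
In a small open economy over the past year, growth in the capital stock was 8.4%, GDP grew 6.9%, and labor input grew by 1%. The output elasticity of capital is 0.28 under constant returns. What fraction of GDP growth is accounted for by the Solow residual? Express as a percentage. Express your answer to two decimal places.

Labor's share = 1 − 0.28 = 0.72.
The capital stock: 0.28 × 8.4 = 2.352 pp.
Labor input: 0.72 × 1 = 0.72 pp.
TFP growth = 6.9 − 3.072 = 3.828%.
TFP share of growth = 3.828 / 6.9 × 100 = 55.4783%.

The Solow residual accounted for 55.48% of growth.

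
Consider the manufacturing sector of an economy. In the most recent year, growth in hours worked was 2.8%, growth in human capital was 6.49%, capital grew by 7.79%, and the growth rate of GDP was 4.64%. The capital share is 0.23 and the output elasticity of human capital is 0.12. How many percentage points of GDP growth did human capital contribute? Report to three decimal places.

Contribution = share × growth = 0.12 × 6.49 = 0.7788 pp.

0.779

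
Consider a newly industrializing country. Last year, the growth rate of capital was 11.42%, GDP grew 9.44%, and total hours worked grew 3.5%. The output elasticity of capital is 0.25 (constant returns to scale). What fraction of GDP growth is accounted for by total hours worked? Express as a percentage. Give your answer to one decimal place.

27.8%

Labor's share = 1 − 0.25 = 0.75.
Total hours worked contributed 0.75 × 3.5 = 2.625 pp.
Share of growth = 2.625 / 9.44 × 100 = 27.807%.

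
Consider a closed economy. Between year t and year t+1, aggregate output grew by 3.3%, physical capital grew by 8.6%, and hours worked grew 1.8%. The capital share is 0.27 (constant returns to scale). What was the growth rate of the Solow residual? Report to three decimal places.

Labor's share = 1 − 0.27 = 0.73.
Physical capital: 0.27 × 8.6 = 2.322 pp.
Hours worked: 0.73 × 1.8 = 1.314 pp.
TFP growth = 3.3 − 3.636 = -0.336%.

-0.336%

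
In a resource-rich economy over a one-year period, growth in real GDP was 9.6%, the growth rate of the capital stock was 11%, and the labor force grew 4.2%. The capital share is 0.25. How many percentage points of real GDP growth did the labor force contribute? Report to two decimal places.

Labor's share = 1 − 0.25 = 0.75.
Contribution = share × growth = 0.75 × 4.2 = 3.15 pp.

3.15 percentage points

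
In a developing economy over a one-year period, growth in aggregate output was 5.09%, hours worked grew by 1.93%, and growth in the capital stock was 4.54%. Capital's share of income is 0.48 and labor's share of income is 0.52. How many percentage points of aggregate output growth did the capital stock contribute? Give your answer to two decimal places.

Contribution = share × growth = 0.48 × 4.54 = 2.1792 pp.

2.18 pp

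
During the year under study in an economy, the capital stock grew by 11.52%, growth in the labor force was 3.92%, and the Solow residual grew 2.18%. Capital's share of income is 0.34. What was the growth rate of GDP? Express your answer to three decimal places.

8.684%

Labor's share = 1 − 0.34 = 0.66.
The capital stock: 0.34 × 11.52 = 3.9168 pp.
The labor force: 0.66 × 3.92 = 2.5872 pp.
Output growth = 2.18 + 6.504 = 8.684%.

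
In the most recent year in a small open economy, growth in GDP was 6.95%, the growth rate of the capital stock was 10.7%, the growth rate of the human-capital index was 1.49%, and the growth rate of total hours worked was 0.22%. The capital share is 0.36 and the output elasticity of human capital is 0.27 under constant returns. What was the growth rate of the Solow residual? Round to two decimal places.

The Solow residual grew 2.61%.

Labor's share = 1 − 0.36 − 0.27 = 0.37.
The capital stock: 0.36 × 10.7 = 3.852 pp.
The human-capital index: 0.27 × 1.49 = 0.4023 pp.
Total hours worked: 0.37 × 0.22 = 0.0814 pp.
TFP growth = 6.95 − 4.3357 = 2.6143%.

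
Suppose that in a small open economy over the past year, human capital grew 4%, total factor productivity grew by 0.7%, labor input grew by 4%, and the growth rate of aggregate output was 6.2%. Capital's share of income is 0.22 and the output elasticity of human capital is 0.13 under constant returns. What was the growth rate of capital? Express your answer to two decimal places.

Capital grew 10.82%.

Labor's share = 1 − 0.22 − 0.13 = 0.65.
gY = gA + 0.13×4 + 0.65×4 + 0.22×g.
0.22×g = 6.2 − 0.7 − 3.12 = 2.38.
g = 2.38 / 0.22 = 10.8182%.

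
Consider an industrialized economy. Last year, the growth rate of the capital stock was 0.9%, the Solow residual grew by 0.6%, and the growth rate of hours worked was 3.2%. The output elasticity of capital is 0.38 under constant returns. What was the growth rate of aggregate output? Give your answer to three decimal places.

2.926%

Labor's share = 1 − 0.38 = 0.62.
The capital stock: 0.38 × 0.9 = 0.342 pp.
Hours worked: 0.62 × 3.2 = 1.984 pp.
Output growth = 0.6 + 2.326 = 2.926%.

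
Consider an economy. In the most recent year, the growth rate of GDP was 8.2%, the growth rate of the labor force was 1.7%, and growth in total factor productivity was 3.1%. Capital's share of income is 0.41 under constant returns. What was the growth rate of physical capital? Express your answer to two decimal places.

9.99%

Labor's share = 1 − 0.41 = 0.59.
gY = gA + 0.59×1.7 + 0.41×g.
0.41×g = 8.2 − 3.1 − 1.003 = 4.097.
g = 4.097 / 0.41 = 9.9927%.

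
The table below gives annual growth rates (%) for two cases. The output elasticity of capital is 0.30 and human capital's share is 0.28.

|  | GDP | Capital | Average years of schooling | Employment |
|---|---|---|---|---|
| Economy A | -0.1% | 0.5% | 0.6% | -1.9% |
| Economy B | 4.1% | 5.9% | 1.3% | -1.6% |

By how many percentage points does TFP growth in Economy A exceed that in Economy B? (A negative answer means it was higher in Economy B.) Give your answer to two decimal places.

-2.26 percentage points

Labor's share = 1 − 0.3 − 0.28 = 0.42.
Economy A: TFP = -0.1 − 0.15 − 0.168 + 0.798 = 0.38%.
Economy B: TFP = 4.1 − 1.77 − 0.364 + 0.672 = 2.638%.
Difference = 0.38 − (2.638) = -2.258 pp.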